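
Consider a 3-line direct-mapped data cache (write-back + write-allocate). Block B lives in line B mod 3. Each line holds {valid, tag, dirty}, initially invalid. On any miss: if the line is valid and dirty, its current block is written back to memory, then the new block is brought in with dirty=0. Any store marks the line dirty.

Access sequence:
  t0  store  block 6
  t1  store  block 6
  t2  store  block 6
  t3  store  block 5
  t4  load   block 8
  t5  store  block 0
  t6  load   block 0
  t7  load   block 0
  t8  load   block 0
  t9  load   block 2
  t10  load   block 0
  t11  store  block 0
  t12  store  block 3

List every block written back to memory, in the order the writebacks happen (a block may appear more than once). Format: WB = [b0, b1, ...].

WB = [5, 6, 0]

0: W B6 -> L0 miss  d=D]
1: W B6 -> L0 hit  d=D]
2: W B6 -> L0 hit  d=D]
3: W B5 -> L2 miss  d=D]
4: R B8 -> L2 miss wb->B5  d=-]
5: W B0 -> L0 miss wb->B6  d=D]
6: R B0 -> L0 hit  d=D]
7: R B0 -> L0 hit  d=D]
8: R B0 -> L0 hit  d=D]
9: R B2 -> L2 miss  d=-]
10: R B0 -> L0 hit  d=D]
11: W B0 -> L0 hit  d=D]
12: W B3 -> L0 miss wb->B0  d=D]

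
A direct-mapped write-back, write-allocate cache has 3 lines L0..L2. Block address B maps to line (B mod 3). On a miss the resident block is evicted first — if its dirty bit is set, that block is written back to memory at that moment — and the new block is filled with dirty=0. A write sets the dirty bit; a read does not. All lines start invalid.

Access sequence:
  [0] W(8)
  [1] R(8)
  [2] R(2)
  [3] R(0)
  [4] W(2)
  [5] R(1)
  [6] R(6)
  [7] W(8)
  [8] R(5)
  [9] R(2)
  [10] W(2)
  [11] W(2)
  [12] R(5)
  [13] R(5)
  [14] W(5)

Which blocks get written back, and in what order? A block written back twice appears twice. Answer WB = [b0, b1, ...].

0: W B8 -> L2 miss  d=D]
1: R B8 -> L2 hit  d=D]
2: R B2 -> L2 miss wb->B8  d=-]
3: R B0 -> L0 miss  d=-]
4: W B2 -> L2 hit  d=D]
5: R B1 -> L1 miss  d=-]
6: R B6 -> L0 miss  d=-]
7: W B8 -> L2 miss wb->B2  d=D]
8: R B5 -> L2 miss wb->B8  d=-]
9: R B2 -> L2 miss  d=-]
10: W B2 -> L2 hit  d=D]
11: W B2 -> L2 hit  d=D]
12: R B5 -> L2 miss wb->B2  d=-]
13: R B5 -> L2 hit  d=-]
14: W B5 -> L2 hit  d=D]

WB = [8, 2, 8, 2]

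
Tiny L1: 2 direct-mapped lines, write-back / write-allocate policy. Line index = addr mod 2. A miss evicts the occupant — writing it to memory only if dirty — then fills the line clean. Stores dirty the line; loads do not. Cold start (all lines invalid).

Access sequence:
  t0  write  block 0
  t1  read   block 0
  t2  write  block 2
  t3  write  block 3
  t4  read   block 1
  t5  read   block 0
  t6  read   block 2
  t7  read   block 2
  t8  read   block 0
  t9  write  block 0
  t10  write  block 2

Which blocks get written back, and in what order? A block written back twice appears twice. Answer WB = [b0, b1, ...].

0: W B0 -> L0 miss  d=D]
1: R B0 -> L0 hit  d=D]
2: W B2 -> L0 miss wb->B0  d=D]
3: W B3 -> L1 miss  d=D]
4: R B1 -> L1 miss wb->B3  d=-]
5: R B0 -> L0 miss wb->B2  d=-]
6: R B2 -> L0 miss  d=-]
7: R B2 -> L0 hit  d=-]
8: R B0 -> L0 miss  d=-]
9: W B0 -> L0 hit  d=D]
10: W B2 -> L0 miss wb->B0  d=D]

WB = [0, 3, 2, 0]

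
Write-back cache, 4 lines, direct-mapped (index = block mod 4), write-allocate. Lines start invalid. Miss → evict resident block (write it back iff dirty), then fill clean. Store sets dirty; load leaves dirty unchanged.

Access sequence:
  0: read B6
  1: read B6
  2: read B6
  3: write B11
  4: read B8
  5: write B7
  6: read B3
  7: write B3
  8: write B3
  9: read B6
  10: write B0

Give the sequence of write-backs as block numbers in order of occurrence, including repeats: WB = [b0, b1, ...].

WB = [11, 7]

  0 | R B6 → L2 miss [-]
  1 | R B6 → L2 hit [-]
  2 | R B6 → L2 hit [-]
  3 | W B11 → L3 miss [D]
  4 | R B8 → L0 miss [-]
  5 | W B7 → L3 miss wb→B11 [D]
  6 | R B3 → L3 miss wb→B7 [-]
  7 | W B3 → L3 hit [D]
  8 | W B3 → L3 hit [D]
  9 | R B6 → L2 hit [-]
  10 | W B0 → L0 miss [D]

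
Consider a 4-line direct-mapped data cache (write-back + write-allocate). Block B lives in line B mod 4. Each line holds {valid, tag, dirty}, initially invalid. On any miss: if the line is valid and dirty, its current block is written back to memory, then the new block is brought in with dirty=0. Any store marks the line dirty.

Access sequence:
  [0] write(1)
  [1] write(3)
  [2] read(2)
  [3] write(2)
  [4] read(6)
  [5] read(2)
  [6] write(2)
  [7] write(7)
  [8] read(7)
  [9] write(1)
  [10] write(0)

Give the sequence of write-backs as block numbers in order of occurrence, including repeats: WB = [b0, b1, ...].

WB = [2, 3]

  0 | W B1 → L1 miss [D]
  1 | W B3 → L3 miss [D]
  2 | R B2 → L2 miss [-]
  3 | W B2 → L2 hit [D]
  4 | R B6 → L2 miss wb→B2 [-]
  5 | R B2 → L2 miss [-]
  6 | W B2 → L2 hit [D]
  7 | W B7 → L3 miss wb→B3 [D]
  8 | R B7 → L3 hit [D]
  9 | W B1 → L1 hit [D]
  10 | W B0 → L0 miss [D]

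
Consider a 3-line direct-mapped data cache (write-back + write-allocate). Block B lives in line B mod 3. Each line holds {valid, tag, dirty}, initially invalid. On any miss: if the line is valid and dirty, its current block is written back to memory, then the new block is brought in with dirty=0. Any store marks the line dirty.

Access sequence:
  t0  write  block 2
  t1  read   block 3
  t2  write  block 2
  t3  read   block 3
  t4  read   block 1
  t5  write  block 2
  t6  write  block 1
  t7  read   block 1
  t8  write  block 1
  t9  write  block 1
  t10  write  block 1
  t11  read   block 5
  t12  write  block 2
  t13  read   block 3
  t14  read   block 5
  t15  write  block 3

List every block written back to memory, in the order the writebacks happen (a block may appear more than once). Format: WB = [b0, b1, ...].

0: W B2 -> L2 miss  d=D]
1: R B3 -> L0 miss  d=-]
2: W B2 -> L2 hit  d=D]
3: R B3 -> L0 hit  d=-]
4: R B1 -> L1 miss  d=-]
5: W B2 -> L2 hit  d=D]
6: W B1 -> L1 hit  d=D]
7: R B1 -> L1 hit  d=D]
8: W B1 -> L1 hit  d=D]
9: W B1 -> L1 hit  d=D]
10: W B1 -> L1 hit  d=D]
11: R B5 -> L2 miss wb->B2  d=-]
12: W B2 -> L2 miss  d=D]
13: R B3 -> L0 hit  d=-]
14: R B5 -> L2 miss wb->B2  d=-]
15: W B3 -> L0 hit  d=D]

WB = [2, 2]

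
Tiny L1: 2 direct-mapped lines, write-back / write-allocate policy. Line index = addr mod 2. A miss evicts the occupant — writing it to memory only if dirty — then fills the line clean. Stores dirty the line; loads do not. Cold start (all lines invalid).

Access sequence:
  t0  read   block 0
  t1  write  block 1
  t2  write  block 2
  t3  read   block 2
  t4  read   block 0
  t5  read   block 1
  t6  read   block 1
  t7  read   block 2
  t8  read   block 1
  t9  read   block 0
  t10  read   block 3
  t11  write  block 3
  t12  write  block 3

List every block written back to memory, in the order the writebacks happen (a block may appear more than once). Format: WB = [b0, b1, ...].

WB = [2, 1]

0: R B0 → L0 miss [-]
1: W B1 → L1 miss [D]
2: W B2 → L0 miss [D]
3: R B2 → L0 hit [D]
4: R B0 → L0 miss wb→B2 [-]
5: R B1 → L1 hit [D]
6: R B1 → L1 hit [D]
7: R B2 → L0 miss [-]
8: R B1 → L1 hit [D]
9: R B0 → L0 miss [-]
10: R B3 → L1 miss wb→B1 [-]
11: W B3 → L1 hit [D]
12: W B3 → L1 hit [D]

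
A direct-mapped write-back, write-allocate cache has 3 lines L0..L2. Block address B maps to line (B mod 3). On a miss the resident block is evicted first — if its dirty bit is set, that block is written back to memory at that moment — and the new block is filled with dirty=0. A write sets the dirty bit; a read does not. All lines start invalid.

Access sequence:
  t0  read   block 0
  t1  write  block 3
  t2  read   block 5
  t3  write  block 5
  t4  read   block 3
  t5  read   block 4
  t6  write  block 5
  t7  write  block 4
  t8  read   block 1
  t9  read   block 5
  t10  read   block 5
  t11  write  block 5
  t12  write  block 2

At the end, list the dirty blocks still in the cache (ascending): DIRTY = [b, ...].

DIRTY = [2, 3]

0: R B0 -> L0 miss  d=-]
1: W B3 -> L0 miss  d=D]
2: R B5 -> L2 miss  d=-]
3: W B5 -> L2 hit  d=D]
4: R B3 -> L0 hit  d=D]
5: R B4 -> L1 miss  d=-]
6: W B5 -> L2 hit  d=D]
7: W B4 -> L1 hit  d=D]
8: R B1 -> L1 miss wb->B4  d=-]
9: R B5 -> L2 hit  d=D]
10: R B5 -> L2 hit  d=D]
11: W B5 -> L2 hit  d=D]
12: W B2 -> L2 miss wb->B5  d=D]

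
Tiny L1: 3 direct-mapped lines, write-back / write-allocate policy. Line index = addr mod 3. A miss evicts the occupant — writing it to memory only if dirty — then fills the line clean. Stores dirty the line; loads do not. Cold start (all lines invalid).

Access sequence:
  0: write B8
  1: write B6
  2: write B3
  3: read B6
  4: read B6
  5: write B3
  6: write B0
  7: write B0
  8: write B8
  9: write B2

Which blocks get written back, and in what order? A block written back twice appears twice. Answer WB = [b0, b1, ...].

  0 | W B8 → L2 miss [D]
  1 | W B6 → L0 miss [D]
  2 | W B3 → L0 miss wb→B6 [D]
  3 | R B6 → L0 miss wb→B3 [-]
  4 | R B6 → L0 hit [-]
  5 | W B3 → L0 miss [D]
  6 | W B0 → L0 miss wb→B3 [D]
  7 | W B0 → L0 hit [D]
  8 | W B8 → L2 hit [D]
  9 | W B2 → L2 miss wb→B8 [D]

WB = [6, 3, 3, 8]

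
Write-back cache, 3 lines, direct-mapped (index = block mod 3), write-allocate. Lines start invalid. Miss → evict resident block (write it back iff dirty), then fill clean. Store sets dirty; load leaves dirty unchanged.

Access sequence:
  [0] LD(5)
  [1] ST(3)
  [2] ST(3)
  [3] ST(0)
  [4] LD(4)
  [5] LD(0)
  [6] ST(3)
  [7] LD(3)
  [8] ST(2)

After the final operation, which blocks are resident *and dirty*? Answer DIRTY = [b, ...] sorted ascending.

DIRTY = [2, 3]

0: R B5 -> L2 miss  d=-]
1: W B3 -> L0 miss  d=D]
2: W B3 -> L0 hit  d=D]
3: W B0 -> L0 miss wb->B3  d=D]
4: R B4 -> L1 miss  d=-]
5: R B0 -> L0 hit  d=D]
6: W B3 -> L0 miss wb->B0  d=D]
7: R B3 -> L0 hit  d=D]
8: W B2 -> L2 miss  d=D]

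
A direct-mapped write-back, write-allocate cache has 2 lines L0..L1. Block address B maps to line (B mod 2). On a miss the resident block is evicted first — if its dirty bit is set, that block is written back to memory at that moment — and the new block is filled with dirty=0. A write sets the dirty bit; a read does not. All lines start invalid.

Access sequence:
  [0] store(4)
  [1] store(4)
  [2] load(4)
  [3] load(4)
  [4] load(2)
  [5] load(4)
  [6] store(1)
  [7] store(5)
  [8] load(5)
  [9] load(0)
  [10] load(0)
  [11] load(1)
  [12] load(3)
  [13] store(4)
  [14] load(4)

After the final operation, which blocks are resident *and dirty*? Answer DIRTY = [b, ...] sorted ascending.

0: W B4 → L0 miss [D]
1: W B4 → L0 hit [D]
2: R B4 → L0 hit [D]
3: R B4 → L0 hit [D]
4: R B2 → L0 miss wb→B4 [-]
5: R B4 → L0 miss [-]
6: W B1 → L1 miss [D]
7: W B5 → L1 miss wb→B1 [D]
8: R B5 → L1 hit [D]
9: R B0 → L0 miss [-]
10: R B0 → L0 hit [-]
11: R B1 → L1 miss wb→B5 [-]
12: R B3 → L1 miss [-]
13: W B4 → L0 miss [D]
14: R B4 → L0 hit [D]

DIRTY = [4]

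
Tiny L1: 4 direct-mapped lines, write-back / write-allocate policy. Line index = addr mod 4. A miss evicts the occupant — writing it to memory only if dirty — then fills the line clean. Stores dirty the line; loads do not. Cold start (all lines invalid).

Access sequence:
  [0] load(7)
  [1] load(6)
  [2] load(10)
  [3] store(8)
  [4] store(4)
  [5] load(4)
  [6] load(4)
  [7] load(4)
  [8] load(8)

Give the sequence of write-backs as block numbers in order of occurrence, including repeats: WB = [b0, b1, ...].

WB = [8, 4]

0: R B7 -> L3 miss  d=-]
1: R B6 -> L2 miss  d=-]
2: R B10 -> L2 miss  d=-]
3: W B8 -> L0 miss  d=D]
4: W B4 -> L0 miss wb->B8  d=D]
5: R B4 -> L0 hit  d=D]
6: R B4 -> L0 hit  d=D]
7: R B4 -> L0 hit  d=D]
8: R B8 -> L0 miss wb->B4  d=-]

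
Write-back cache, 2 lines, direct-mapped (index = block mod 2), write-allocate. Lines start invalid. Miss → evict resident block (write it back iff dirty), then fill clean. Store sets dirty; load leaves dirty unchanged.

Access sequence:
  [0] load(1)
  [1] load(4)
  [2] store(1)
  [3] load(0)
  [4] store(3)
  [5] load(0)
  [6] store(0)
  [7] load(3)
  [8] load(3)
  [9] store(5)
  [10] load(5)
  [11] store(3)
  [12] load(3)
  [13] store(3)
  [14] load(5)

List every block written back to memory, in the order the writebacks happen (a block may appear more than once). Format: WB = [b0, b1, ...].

  0 | R B1 → L1 miss [-]
  1 | R B4 → L0 miss [-]
  2 | W B1 → L1 hit [D]
  3 | R B0 → L0 miss [-]
  4 | W B3 → L1 miss wb→B1 [D]
  5 | R B0 → L0 hit [-]
  6 | W B0 → L0 hit [D]
  7 | R B3 → L1 hit [D]
  8 | R B3 → L1 hit [D]
  9 | W B5 → L1 miss wb→B3 [D]
  10 | R B5 → L1 hit [D]
  11 | W B3 → L1 miss wb→B5 [D]
  12 | R B3 → L1 hit [D]
  13 | W B3 → L1 hit [D]
  14 | R B5 → L1 miss wb→B3 [-]

WB = [1, 3, 5, 3]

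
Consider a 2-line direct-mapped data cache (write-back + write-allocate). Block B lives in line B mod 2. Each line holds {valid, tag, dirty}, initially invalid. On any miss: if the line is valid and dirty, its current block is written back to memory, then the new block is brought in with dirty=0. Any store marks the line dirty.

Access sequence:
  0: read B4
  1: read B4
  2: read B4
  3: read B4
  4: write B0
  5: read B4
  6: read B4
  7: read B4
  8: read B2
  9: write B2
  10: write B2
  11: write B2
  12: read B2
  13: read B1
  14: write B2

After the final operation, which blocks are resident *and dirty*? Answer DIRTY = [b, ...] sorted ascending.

  0 | R B4 → L0 miss [-]
  1 | R B4 → L0 hit [-]
  2 | R B4 → L0 hit [-]
  3 | R B4 → L0 hit [-]
  4 | W B0 → L0 miss [D]
  5 | R B4 → L0 miss wb→B0 [-]
  6 | R B4 → L0 hit [-]
  7 | R B4 → L0 hit [-]
  8 | R B2 → L0 miss [-]
  9 | W B2 → L0 hit [D]
  10 | W B2 → L0 hit [D]
  11 | W B2 → L0 hit [D]
  12 | R B2 → L0 hit [D]
  13 | R B1 → L1 miss [-]
  14 | W B2 → L0 hit [D]

DIRTY = [2]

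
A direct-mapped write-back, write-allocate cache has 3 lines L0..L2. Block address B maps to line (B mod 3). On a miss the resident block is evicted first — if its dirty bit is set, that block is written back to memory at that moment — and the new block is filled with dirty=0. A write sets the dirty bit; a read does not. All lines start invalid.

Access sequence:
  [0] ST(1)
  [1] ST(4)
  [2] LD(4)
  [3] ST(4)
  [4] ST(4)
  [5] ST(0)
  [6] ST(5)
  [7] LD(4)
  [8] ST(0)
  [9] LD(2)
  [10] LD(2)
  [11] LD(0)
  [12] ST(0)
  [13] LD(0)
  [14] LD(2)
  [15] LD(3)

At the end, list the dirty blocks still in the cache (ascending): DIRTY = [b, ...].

  0 | W B1 → L1 miss [D]
  1 | W B4 → L1 miss wb→B1 [D]
  2 | R B4 → L1 hit [D]
  3 | W B4 → L1 hit [D]
  4 | W B4 → L1 hit [D]
  5 | W B0 → L0 miss [D]
  6 | W B5 → L2 miss [D]
  7 | R B4 → L1 hit [D]
  8 | W B0 → L0 hit [D]
  9 | R B2 → L2 miss wb→B5 [-]
  10 | R B2 → L2 hit [-]
  11 | R B0 → L0 hit [D]
  12 | W B0 → L0 hit [D]
  13 | R B0 → L0 hit [D]
  14 | R B2 → L2 hit [-]
  15 | R B3 → L0 miss wb→B0 [-]

DIRTY = [4]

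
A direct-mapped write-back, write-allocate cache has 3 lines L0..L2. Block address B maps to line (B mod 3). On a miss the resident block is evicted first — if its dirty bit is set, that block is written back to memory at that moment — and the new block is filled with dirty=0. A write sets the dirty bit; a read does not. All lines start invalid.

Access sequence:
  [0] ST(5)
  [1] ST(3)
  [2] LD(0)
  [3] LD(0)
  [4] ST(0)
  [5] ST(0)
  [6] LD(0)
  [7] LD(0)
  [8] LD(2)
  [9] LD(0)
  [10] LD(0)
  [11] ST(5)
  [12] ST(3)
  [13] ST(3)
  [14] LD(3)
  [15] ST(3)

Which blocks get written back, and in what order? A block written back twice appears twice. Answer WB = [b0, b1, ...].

WB = [3, 5, 0]

  0 | W B5 → L2 miss [D]
  1 | W B3 → L0 miss [D]
  2 | R B0 → L0 miss wb→B3 [-]
  3 | R B0 → L0 hit [-]
  4 | W B0 → L0 hit [D]
  5 | W B0 → L0 hit [D]
  6 | R B0 → L0 hit [D]
  7 | R B0 → L0 hit [D]
  8 | R B2 → L2 miss wb→B5 [-]
  9 | R B0 → L0 hit [D]
  10 | R B0 → L0 hit [D]
  11 | W B5 → L2 miss [D]
  12 | W B3 → L0 miss wb→B0 [D]
  13 | W B3 → L0 hit [D]
  14 | R B3 → L0 hit [D]
  15 | W B3 → L0 hit [D]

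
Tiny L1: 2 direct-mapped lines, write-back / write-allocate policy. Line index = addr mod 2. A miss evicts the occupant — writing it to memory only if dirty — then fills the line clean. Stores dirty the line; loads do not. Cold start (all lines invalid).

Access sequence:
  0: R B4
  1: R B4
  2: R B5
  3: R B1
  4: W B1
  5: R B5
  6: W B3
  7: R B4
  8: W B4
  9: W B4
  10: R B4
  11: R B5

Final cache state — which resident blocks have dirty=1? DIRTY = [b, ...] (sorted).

0: R B4 -> L0 miss  d=-]
1: R B4 -> L0 hit  d=-]
2: R B5 -> L1 miss  d=-]
3: R B1 -> L1 miss  d=-]
4: W B1 -> L1 hit  d=D]
5: R B5 -> L1 miss wb->B1  d=-]
6: W B3 -> L1 miss  d=D]
7: R B4 -> L0 hit  d=-]
8: W B4 -> L0 hit  d=D]
9: W B4 -> L0 hit  d=D]
10: R B4 -> L0 hit  d=D]
11: R B5 -> L1 miss wb->B3  d=-]

DIRTY = [4]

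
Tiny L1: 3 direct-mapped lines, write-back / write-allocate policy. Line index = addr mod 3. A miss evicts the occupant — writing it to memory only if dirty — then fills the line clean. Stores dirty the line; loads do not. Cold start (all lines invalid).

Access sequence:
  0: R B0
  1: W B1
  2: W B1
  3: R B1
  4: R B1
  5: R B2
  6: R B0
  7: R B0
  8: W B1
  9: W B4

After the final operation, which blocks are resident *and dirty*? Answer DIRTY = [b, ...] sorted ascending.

DIRTY = [4]

0: R B0 -> L0 miss  d=-]
1: W B1 -> L1 miss  d=D]
2: W B1 -> L1 hit  d=D]
3: R B1 -> L1 hit  d=D]
4: R B1 -> L1 hit  d=D]
5: R B2 -> L2 miss  d=-]
6: R B0 -> L0 hit  d=-]
7: R B0 -> L0 hit  d=-]
8: W B1 -> L1 hit  d=D]
9: W B4 -> L1 miss wb->B1  d=D]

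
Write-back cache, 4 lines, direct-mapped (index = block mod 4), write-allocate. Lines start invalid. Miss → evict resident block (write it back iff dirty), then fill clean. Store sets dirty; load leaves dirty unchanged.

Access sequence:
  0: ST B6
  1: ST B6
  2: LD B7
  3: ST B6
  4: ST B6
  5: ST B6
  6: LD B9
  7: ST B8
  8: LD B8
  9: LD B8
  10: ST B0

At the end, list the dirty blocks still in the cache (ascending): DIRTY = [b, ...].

DIRTY = [0, 6]

0: W B6 → L2 miss [D]
1: W B6 → L2 hit [D]
2: R B7 → L3 miss [-]
3: W B6 → L2 hit [D]
4: W B6 → L2 hit [D]
5: W B6 → L2 hit [D]
6: R B9 → L1 miss [-]
7: W B8 → L0 miss [D]
8: R B8 → L0 hit [D]
9: R B8 → L0 hit [D]
10: W B0 → L0 miss wb→B8 [D]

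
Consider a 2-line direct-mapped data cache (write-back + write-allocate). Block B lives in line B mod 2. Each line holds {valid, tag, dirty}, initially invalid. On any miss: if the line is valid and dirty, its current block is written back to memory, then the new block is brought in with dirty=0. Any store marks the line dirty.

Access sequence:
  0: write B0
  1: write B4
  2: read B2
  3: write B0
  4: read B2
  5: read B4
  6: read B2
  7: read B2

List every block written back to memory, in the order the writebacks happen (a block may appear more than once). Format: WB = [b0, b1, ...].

0: W B0 -> L0 miss  d=D]
1: W B4 -> L0 miss wb->B0  d=D]
2: R B2 -> L0 miss wb->B4  d=-]
3: W B0 -> L0 miss  d=D]
4: R B2 -> L0 miss wb->B0  d=-]
5: R B4 -> L0 miss  d=-]
6: R B2 -> L0 miss  d=-]
7: R B2 -> L0 hit  d=-]

WB = [0, 4, 0]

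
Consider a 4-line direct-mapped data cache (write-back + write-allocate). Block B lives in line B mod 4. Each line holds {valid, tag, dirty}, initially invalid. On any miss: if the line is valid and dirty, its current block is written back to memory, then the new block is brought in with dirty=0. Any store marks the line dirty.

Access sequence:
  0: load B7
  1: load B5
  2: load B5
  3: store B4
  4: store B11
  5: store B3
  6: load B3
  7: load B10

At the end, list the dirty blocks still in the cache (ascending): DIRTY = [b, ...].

  0 | R B7 → L3 miss [-]
  1 | R B5 → L1 miss [-]
  2 | R B5 → L1 hit [-]
  3 | W B4 → L0 miss [D]
  4 | W B11 → L3 miss [D]
  5 | W B3 → L3 miss wb→B11 [D]
  6 | R B3 → L3 hit [D]
  7 | R B10 → L2 miss [-]

DIRTY = [3, 4]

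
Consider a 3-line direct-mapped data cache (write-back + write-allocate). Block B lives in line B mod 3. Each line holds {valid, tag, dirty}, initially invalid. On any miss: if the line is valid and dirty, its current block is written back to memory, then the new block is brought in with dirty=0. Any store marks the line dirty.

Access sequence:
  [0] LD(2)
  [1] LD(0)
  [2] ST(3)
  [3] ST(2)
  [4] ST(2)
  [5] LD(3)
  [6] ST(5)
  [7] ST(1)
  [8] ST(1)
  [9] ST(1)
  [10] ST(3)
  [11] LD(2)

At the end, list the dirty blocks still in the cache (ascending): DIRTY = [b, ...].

DIRTY = [1, 3]

0: R B2 → L2 miss [-]
1: R B0 → L0 miss [-]
2: W B3 → L0 miss [D]
3: W B2 → L2 hit [D]
4: W B2 → L2 hit [D]
5: R B3 → L0 hit [D]
6: W B5 → L2 miss wb→B2 [D]
7: W B1 → L1 miss [D]
8: W B1 → L1 hit [D]
9: W B1 → L1 hit [D]
10: W B3 → L0 hit [D]
11: R B2 → L2 miss wb→B5 [-]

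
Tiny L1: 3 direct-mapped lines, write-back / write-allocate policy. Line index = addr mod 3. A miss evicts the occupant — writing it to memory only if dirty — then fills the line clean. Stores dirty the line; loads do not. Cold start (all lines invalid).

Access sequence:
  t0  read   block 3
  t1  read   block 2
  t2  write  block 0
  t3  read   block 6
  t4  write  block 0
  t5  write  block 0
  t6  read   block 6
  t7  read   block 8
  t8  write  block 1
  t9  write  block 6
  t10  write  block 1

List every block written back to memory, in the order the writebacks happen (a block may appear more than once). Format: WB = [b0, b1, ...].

0: R B3 → L0 miss [-]
1: R B2 → L2 miss [-]
2: W B0 → L0 miss [D]
3: R B6 → L0 miss wb→B0 [-]
4: W B0 → L0 miss [D]
5: W B0 → L0 hit [D]
6: R B6 → L0 miss wb→B0 [-]
7: R B8 → L2 miss [-]
8: W B1 → L1 miss [D]
9: W B6 → L0 hit [D]
10: W B1 → L1 hit [D]

WB = [0, 0]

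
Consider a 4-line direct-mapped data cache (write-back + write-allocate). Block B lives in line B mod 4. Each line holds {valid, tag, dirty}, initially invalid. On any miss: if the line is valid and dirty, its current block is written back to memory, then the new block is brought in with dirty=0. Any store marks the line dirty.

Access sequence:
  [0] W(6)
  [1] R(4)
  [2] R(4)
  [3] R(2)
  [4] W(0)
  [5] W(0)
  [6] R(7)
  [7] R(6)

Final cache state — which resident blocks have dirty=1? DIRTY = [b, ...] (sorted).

DIRTY = [0]

0: W B6 → L2 miss [D]
1: R B4 → L0 miss [-]
2: R B4 → L0 hit [-]
3: R B2 → L2 miss wb→B6 [-]
4: W B0 → L0 miss [D]
5: W B0 → L0 hit [D]
6: R B7 → L3 miss [-]
7: R B6 → L2 miss [-]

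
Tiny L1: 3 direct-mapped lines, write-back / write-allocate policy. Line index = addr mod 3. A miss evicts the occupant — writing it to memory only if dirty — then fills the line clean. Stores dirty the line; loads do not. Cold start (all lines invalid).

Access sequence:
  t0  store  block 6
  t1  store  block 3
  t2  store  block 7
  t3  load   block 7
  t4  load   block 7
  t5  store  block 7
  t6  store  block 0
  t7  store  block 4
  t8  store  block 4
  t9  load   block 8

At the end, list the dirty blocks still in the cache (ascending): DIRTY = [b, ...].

DIRTY = [0, 4]

0: W B6 → L0 miss [D]
1: W B3 → L0 miss wb→B6 [D]
2: W B7 → L1 miss [D]
3: R B7 → L1 hit [D]
4: R B7 → L1 hit [D]
5: W B7 → L1 hit [D]
6: W B0 → L0 miss wb→B3 [D]
7: W B4 → L1 miss wb→B7 [D]
8: W B4 → L1 hit [D]
9: R B8 → L2 miss [-]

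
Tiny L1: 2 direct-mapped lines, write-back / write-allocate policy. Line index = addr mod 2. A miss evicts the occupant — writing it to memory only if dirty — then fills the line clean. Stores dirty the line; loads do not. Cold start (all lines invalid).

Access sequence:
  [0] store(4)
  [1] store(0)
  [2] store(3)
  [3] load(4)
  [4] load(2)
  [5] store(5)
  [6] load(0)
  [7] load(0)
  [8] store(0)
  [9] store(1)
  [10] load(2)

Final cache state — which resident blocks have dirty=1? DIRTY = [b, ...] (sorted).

DIRTY = [1]

0: W B4 -> L0 miss  d=D]
1: W B0 -> L0 miss wb->B4  d=D]
2: W B3 -> L1 miss  d=D]
3: R B4 -> L0 miss wb->B0  d=-]
4: R B2 -> L0 miss  d=-]
5: W B5 -> L1 miss wb->B3  d=D]
6: R B0 -> L0 miss  d=-]
7: R B0 -> L0 hit  d=-]
8: W B0 -> L0 hit  d=D]
9: W B1 -> L1 miss wb->B5  d=D]
10: R B2 -> L0 miss wb->B0  d=-]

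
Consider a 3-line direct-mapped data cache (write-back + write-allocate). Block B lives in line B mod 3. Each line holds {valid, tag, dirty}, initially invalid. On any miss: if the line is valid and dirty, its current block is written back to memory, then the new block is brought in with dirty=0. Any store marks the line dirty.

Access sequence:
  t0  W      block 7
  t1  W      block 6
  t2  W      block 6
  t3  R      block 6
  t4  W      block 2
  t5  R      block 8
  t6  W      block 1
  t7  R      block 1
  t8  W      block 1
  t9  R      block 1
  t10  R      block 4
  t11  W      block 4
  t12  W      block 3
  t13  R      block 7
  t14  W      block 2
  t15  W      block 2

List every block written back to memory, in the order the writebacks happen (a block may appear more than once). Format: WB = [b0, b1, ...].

WB = [2, 7, 1, 6, 4]

0: W B7 → L1 miss [D]
1: W B6 → L0 miss [D]
2: W B6 → L0 hit [D]
3: R B6 → L0 hit [D]
4: W B2 → L2 miss [D]
5: R B8 → L2 miss wb→B2 [-]
6: W B1 → L1 miss wb→B7 [D]
7: R B1 → L1 hit [D]
8: W B1 → L1 hit [D]
9: R B1 → L1 hit [D]
10: R B4 → L1 miss wb→B1 [-]
11: W B4 → L1 hit [D]
12: W B3 → L0 miss wb→B6 [D]
13: R B7 → L1 miss wb→B4 [-]
14: W B2 → L2 miss [D]
15: W B2 → L2 hit [D]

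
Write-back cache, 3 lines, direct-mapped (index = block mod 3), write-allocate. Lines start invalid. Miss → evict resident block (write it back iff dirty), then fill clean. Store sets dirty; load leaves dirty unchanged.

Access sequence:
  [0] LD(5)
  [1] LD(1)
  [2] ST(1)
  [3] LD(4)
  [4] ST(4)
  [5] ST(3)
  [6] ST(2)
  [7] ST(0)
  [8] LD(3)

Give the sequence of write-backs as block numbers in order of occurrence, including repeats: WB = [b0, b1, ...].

WB = [1, 3, 0]

0: R B5 → L2 miss [-]
1: R B1 → L1 miss [-]
2: W B1 → L1 hit [D]
3: R B4 → L1 miss wb→B1 [-]
4: W B4 → L1 hit [D]
5: W B3 → L0 miss [D]
6: W B2 → L2 miss [D]
7: W B0 → L0 miss wb→B3 [D]
8: R B3 → L0 miss wb→B0 [-]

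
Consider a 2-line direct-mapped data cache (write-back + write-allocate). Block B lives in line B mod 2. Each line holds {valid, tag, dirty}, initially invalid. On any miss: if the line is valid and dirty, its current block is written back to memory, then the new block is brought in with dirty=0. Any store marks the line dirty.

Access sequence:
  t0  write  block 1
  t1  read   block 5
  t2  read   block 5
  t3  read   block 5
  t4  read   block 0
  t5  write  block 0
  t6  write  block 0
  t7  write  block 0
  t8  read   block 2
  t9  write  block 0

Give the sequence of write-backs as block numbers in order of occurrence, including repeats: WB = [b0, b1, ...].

0: W B1 -> L1 miss  d=D]
1: R B5 -> L1 miss wb->B1  d=-]
2: R B5 -> L1 hit  d=-]
3: R B5 -> L1 hit  d=-]
4: R B0 -> L0 miss  d=-]
5: W B0 -> L0 hit  d=D]
6: W B0 -> L0 hit  d=D]
7: W B0 -> L0 hit  d=D]
8: R B2 -> L0 miss wb->B0  d=-]
9: W B0 -> L0 miss  d=D]

WB = [1, 0]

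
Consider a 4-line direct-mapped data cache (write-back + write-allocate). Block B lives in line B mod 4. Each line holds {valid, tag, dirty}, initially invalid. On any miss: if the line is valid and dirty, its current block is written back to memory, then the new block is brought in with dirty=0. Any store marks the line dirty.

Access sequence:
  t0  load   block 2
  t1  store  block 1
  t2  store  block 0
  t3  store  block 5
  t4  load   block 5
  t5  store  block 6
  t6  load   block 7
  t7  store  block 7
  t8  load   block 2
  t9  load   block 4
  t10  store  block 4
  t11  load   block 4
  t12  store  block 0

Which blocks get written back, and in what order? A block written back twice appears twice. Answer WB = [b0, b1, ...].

0: R B2 -> L2 miss  d=-]
1: W B1 -> L1 miss  d=D]
2: W B0 -> L0 miss  d=D]
3: W B5 -> L1 miss wb->B1  d=D]
4: R B5 -> L1 hit  d=D]
5: W B6 -> L2 miss  d=D]
6: R B7 -> L3 miss  d=-]
7: W B7 -> L3 hit  d=D]
8: R B2 -> L2 miss wb->B6  d=-]
9: R B4 -> L0 miss wb->B0  d=-]
10: W B4 -> L0 hit  d=D]
11: R B4 -> L0 hit  d=D]
12: W B0 -> L0 miss wb->B4  d=D]

WB = [1, 6, 0, 4]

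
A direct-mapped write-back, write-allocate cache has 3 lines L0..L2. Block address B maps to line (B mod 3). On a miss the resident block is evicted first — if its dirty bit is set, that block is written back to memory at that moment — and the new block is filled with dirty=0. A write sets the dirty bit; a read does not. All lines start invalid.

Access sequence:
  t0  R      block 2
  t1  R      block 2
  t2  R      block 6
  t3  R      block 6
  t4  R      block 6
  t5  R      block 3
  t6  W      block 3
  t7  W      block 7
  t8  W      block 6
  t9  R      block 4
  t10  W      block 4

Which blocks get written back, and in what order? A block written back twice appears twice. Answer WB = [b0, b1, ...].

WB = [3, 7]

0: R B2 → L2 miss [-]
1: R B2 → L2 hit [-]
2: R B6 → L0 miss [-]
3: R B6 → L0 hit [-]
4: R B6 → L0 hit [-]
5: R B3 → L0 miss [-]
6: W B3 → L0 hit [D]
7: W B7 → L1 miss [D]
8: W B6 → L0 miss wb→B3 [D]
9: R B4 → L1 miss wb→B7 [-]
10: W B4 → L1 hit [D]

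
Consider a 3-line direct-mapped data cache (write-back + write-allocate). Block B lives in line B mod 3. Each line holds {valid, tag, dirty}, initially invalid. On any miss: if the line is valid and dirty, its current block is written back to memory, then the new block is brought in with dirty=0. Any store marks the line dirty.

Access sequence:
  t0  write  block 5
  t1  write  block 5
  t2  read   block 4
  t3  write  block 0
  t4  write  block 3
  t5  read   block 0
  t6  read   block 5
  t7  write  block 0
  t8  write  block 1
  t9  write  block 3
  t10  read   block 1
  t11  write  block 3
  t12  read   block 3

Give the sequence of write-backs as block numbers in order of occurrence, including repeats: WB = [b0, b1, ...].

0: W B5 → L2 miss [D]
1: W B5 → L2 hit [D]
2: R B4 → L1 miss [-]
3: W B0 → L0 miss [D]
4: W B3 → L0 miss wb→B0 [D]
5: R B0 → L0 miss wb→B3 [-]
6: R B5 → L2 hit [D]
7: W B0 → L0 hit [D]
8: W B1 → L1 miss [D]
9: W B3 → L0 miss wb→B0 [D]
10: R B1 → L1 hit [D]
11: W B3 → L0 hit [D]
12: R B3 → L0 hit [D]

WB = [0, 3, 0]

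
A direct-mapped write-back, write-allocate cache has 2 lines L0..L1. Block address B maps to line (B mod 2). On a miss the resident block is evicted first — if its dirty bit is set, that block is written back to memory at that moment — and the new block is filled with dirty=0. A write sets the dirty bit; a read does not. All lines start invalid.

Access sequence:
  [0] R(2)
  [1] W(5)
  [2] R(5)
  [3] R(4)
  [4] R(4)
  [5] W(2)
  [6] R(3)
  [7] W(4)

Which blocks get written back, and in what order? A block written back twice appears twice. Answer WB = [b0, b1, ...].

  0 | R B2 → L0 miss [-]
  1 | W B5 → L1 miss [D]
  2 | R B5 → L1 hit [D]
  3 | R B4 → L0 miss [-]
  4 | R B4 → L0 hit [-]
  5 | W B2 → L0 miss [D]
  6 | R B3 → L1 miss wb→B5 [-]
  7 | W B4 → L0 miss wb→B2 [D]

WB = [5, 2]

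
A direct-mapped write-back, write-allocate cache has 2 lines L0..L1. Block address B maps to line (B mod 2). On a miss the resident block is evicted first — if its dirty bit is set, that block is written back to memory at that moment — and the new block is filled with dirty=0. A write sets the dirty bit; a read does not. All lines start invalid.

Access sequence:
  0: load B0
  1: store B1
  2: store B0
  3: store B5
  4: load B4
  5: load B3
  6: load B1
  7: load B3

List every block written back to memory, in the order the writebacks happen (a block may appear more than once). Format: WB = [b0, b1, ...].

  0 | R B0 → L0 miss [-]
  1 | W B1 → L1 miss [D]
  2 | W B0 → L0 hit [D]
  3 | W B5 → L1 miss wb→B1 [D]
  4 | R B4 → L0 miss wb→B0 [-]
  5 | R B3 → L1 miss wb→B5 [-]
  6 | R B1 → L1 miss [-]
  7 | R B3 → L1 miss [-]

WB = [1, 0, 5]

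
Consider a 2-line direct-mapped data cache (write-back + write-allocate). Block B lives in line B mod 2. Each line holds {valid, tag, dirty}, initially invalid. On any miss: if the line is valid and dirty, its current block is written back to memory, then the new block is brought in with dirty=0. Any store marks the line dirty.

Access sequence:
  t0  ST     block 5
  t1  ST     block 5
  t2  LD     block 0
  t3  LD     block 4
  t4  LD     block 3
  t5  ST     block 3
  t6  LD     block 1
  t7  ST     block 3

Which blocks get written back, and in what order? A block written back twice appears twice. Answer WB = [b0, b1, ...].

WB = [5, 3]

  0 | W B5 → L1 miss [D]
  1 | W B5 → L1 hit [D]
  2 | R B0 → L0 miss [-]
  3 | R B4 → L0 miss [-]
  4 | R B3 → L1 miss wb→B5 [-]
  5 | W B3 → L1 hit [D]
  6 | R B1 → L1 miss wb→B3 [-]
  7 | W B3 → L1 miss [D]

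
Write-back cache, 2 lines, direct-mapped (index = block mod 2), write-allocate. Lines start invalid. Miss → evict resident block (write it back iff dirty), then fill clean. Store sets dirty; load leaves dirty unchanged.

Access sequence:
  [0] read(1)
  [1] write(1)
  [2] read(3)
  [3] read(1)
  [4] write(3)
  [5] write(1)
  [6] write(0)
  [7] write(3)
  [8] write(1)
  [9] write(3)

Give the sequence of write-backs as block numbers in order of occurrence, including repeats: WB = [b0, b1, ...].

WB = [1, 3, 1, 3, 1]

  0 | R B1 → L1 miss [-]
  1 | W B1 → L1 hit [D]
  2 | R B3 → L1 miss wb→B1 [-]
  3 | R B1 → L1 miss [-]
  4 | W B3 → L1 miss [D]
  5 | W B1 → L1 miss wb→B3 [D]
  6 | W B0 → L0 miss [D]
  7 | W B3 → L1 miss wb→B1 [D]
  8 | W B1 → L1 miss wb→B3 [D]
  9 | W B3 → L1 miss wb→B1 [D]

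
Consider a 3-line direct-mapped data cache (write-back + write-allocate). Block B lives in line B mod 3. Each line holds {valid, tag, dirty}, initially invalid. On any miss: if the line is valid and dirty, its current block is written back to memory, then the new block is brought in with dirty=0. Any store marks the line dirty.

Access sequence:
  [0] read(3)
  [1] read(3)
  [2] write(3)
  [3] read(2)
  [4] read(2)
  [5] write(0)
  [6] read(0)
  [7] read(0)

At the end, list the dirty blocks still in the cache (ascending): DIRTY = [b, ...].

DIRTY = [0]

0: R B3 → L0 miss [-]
1: R B3 → L0 hit [-]
2: W B3 → L0 hit [D]
3: R B2 → L2 miss [-]
4: R B2 → L2 hit [-]
5: W B0 → L0 miss wb→B3 [D]
6: R B0 → L0 hit [D]
7: R B0 → L0 hit [D]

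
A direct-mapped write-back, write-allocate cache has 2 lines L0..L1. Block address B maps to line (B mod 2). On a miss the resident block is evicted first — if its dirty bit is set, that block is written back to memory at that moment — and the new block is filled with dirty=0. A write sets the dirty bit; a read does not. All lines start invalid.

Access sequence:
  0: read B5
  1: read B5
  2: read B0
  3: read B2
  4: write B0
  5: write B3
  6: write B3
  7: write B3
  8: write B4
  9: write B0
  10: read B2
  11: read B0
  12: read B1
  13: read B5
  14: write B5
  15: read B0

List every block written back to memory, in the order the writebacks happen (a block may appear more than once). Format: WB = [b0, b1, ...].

WB = [0, 4, 0, 3]

0: R B5 -> L1 miss  d=-]
1: R B5 -> L1 hit  d=-]
2: R B0 -> L0 miss  d=-]
3: R B2 -> L0 miss  d=-]
4: W B0 -> L0 miss  d=D]
5: W B3 -> L1 miss  d=D]
6: W B3 -> L1 hit  d=D]
7: W B3 -> L1 hit  d=D]
8: W B4 -> L0 miss wb->B0  d=D]
9: W B0 -> L0 miss wb->B4  d=D]
10: R B2 -> L0 miss wb->B0  d=-]
11: R B0 -> L0 miss  d=-]
12: R B1 -> L1 miss wb->B3  d=-]
13: R B5 -> L1 miss  d=-]
14: W B5 -> L1 hit  d=D]
15: R B0 -> L0 hit  d=-]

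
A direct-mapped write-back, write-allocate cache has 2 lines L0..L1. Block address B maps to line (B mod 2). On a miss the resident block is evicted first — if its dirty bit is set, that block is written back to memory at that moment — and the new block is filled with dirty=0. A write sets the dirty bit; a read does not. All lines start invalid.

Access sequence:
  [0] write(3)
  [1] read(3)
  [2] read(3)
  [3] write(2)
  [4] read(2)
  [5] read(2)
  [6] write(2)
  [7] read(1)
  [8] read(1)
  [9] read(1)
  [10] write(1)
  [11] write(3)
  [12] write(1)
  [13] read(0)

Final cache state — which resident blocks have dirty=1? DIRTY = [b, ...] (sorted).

DIRTY = [1]

0: W B3 -> L1 miss  d=D]
1: R B3 -> L1 hit  d=D]
2: R B3 -> L1 hit  d=D]
3: W B2 -> L0 miss  d=D]
4: R B2 -> L0 hit  d=D]
5: R B2 -> L0 hit  d=D]
6: W B2 -> L0 hit  d=D]
7: R B1 -> L1 miss wb->B3  d=-]
8: R B1 -> L1 hit  d=-]
9: R B1 -> L1 hit  d=-]
10: W B1 -> L1 hit  d=D]
11: W B3 -> L1 miss wb->B1  d=D]
12: W B1 -> L1 miss wb->B3  d=D]
13: R B0 -> L0 miss wb->B2  d=-]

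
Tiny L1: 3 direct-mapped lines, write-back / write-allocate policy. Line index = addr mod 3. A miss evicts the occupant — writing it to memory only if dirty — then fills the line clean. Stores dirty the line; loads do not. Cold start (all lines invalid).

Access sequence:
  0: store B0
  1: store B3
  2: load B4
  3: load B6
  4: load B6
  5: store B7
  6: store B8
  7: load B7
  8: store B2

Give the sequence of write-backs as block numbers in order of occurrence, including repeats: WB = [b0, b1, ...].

WB = [0, 3, 8]

0: W B0 -> L0 miss  d=D]
1: W B3 -> L0 miss wb->B0  d=D]
2: R B4 -> L1 miss  d=-]
3: R B6 -> L0 miss wb->B3  d=-]
4: R B6 -> L0 hit  d=-]
5: W B7 -> L1 miss  d=D]
6: W B8 -> L2 miss  d=D]
7: R B7 -> L1 hit  d=D]
8: W B2 -> L2 miss wb->B8  d=D]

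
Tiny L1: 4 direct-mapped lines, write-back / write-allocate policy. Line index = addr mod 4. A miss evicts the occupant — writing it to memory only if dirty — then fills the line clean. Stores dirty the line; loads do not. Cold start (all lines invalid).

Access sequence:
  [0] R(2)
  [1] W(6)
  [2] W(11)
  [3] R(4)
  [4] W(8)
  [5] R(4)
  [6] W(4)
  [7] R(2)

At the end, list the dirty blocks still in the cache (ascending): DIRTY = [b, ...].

  0 | R B2 → L2 miss [-]
  1 | W B6 → L2 miss [D]
  2 | W B11 → L3 miss [D]
  3 | R B4 → L0 miss [-]
  4 | W B8 → L0 miss [D]
  5 | R B4 → L0 miss wb→B8 [-]
  6 | W B4 → L0 hit [D]
  7 | R B2 → L2 miss wb→B6 [-]

DIRTY = [4, 11]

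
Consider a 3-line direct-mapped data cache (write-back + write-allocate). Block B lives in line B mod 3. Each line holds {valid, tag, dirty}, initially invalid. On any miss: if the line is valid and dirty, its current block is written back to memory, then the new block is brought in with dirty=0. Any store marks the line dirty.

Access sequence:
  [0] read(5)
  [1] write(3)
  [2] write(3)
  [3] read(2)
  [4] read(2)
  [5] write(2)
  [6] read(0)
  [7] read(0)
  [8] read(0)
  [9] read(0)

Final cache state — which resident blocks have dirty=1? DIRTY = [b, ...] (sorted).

DIRTY = [2]

  0 | R B5 → L2 miss [-]
  1 | W B3 → L0 miss [D]
  2 | W B3 → L0 hit [D]
  3 | R B2 → L2 miss [-]
  4 | R B2 → L2 hit [-]
  5 | W B2 → L2 hit [D]
  6 | R B0 → L0 miss wb→B3 [-]
  7 | R B0 → L0 hit [-]
  8 | R B0 → L0 hit [-]
  9 | R B0 → L0 hit [-]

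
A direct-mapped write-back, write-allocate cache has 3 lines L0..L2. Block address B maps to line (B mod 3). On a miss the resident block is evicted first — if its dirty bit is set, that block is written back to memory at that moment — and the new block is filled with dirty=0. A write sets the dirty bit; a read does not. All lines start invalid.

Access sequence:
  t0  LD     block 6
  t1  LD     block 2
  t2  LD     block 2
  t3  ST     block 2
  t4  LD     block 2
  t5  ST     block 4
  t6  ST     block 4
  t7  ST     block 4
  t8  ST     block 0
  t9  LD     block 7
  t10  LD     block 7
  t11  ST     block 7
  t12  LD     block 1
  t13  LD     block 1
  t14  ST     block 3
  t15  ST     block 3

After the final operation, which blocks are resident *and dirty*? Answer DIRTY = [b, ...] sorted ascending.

  0 | R B6 → L0 miss [-]
  1 | R B2 → L2 miss [-]
  2 | R B2 → L2 hit [-]
  3 | W B2 → L2 hit [D]
  4 | R B2 → L2 hit [D]
  5 | W B4 → L1 miss [D]
  6 | W B4 → L1 hit [D]
  7 | W B4 → L1 hit [D]
  8 | W B0 → L0 miss [D]
  9 | R B7 → L1 miss wb→B4 [-]
  10 | R B7 → L1 hit [-]
  11 | W B7 → L1 hit [D]
  12 | R B1 → L1 miss wb→B7 [-]
  13 | R B1 → L1 hit [-]
  14 | W B3 → L0 miss wb→B0 [D]
  15 | W B3 → L0 hit [D]

DIRTY = [2, 3]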